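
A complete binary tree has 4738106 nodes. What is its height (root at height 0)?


In a complete binary tree, level k holds nodes 2^k .. 2^(k+1)-1 (1-indexed).
Height = floor(log2(n)) = floor(log2(4738106)) = 22
Check: 2^22 = 4194304 <= 4738106 < 8388608 = 2^23


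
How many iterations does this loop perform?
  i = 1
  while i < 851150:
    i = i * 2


The loop variable doubles each iteration:
i = 1 -> 2 -> 4 -> 8 -> 16 -> 32 -> 64 -> 128 -> 256 -> 512 -> 1024 -> 2048 -> 4096 -> 8192 -> 16384 -> 32768 -> 65536 -> 131072 -> 262144 -> 524288 -> 1048576 (stop, 1048576 >= 851150)
Number of doublings = ceil(log2(851150)) = 20


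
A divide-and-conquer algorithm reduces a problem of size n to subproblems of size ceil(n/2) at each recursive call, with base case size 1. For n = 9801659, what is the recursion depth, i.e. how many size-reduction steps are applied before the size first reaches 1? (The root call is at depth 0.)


Each step divides the size by 2 (rounding up); after k steps the size is ceil(n/2^k), which equals 1 exactly when 2^k >= n.
So the depth is the smallest k with 2^k >= 9801659, i.e. ceil(log_2(9801659)).
2^23 = 8388608 < 9801659 <= 16777216 = 2^24
Recursion depth = 24


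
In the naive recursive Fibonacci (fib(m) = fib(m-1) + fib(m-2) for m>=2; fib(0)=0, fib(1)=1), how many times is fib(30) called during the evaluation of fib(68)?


Let N(m) = number of times fib(m) is called while evaluating fib(68).
N(68) = 1 (the initial call).
N(67) = 1 (only fib(68) calls it).
For 1 <= m <= 66: fib(m) is called by fib(m+1) and fib(m+2), so
  N(m) = N(m+1) + N(m+2).
fib(0) is called only by fib(2), so N(0) = N(2).
Walk down from m=68:
  N(68)=1, N(67)=1, N(66)=2, N(65)=3, N(64)=5, N(63)=8, N(62)=13, N(61)=21, N(60)=34, N(59)=55, N(58)=89, N(57)=144, N(56)=233, N(55)=377, N(54)=610, N(53)=987, N(52)=1597, N(51)=2584, N(50)=4181, N(49)=6765, N(48)=10946, N(47)=17711, N(46)=28657, N(45)=46368, N(44)=75025, N(43)=121393, N(42)=196418, N(41)=317811, N(40)=514229, N(39)=832040, N(38)=1346269, N(37)=2178309, N(36)=3524578, N(35)=5702887, N(34)=9227465, N(33)=14930352, N(32)=24157817, N(31)=39088169, N(30)=63245986
N(30) = 63245986


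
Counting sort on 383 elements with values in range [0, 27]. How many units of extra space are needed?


Output array size: 383 (to store sorted result)
Count array size: 28 (one slot per possible value, range 0 to 27)
Total extra space = 383 + 28 = 411


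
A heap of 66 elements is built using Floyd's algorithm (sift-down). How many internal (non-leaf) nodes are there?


Leaf nodes occupy roughly half the array.
Sift-down is called for each internal node, starting from the last one.
Internal nodes = floor(n/2) = floor(66/2) = 33


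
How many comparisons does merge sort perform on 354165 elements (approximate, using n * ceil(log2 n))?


Recursion depth: ceil(log2(354165)) = 19
Each recursion level merges n = 354165 elements
Total = 354165 * 19 = 6729135


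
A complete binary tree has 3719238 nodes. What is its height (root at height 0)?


In a complete binary tree, level k holds nodes 2^k .. 2^(k+1)-1 (1-indexed).
Height = floor(log2(n)) = floor(log2(3719238)) = 21
Check: 2^21 = 2097152 <= 3719238 < 4194304 = 2^22


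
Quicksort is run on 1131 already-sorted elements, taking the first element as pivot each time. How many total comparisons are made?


Sum of comparisons per partition:
1130 + 1129 + ... + 1 + 0
= 1131 * (1131 - 1) / 2
= 1131 * 1130 / 2
= 639015


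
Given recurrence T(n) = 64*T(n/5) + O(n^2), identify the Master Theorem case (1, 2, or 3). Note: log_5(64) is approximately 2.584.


Master Theorem parameters: a=64, b=5, c=2
log_b(a) = 2.584
Compare b^c with a: 5^2 = 25 < 64, so c < log_b(a).
Comparing c=2 vs log_b(a)=2.584:
2 < 2.584 => Case 1
Result: T(n) = O(n^(log_5 64)) ~ O(n^2.584)
Master Theorem case = 1


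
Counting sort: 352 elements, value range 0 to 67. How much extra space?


n = 352 (output array)
k = 68 (count array for 68 distinct values)
Extra space = 352 + 68 = 420


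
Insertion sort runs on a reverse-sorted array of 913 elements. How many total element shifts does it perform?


Sum of shifts = 1 + 2 + 3 + ... + 912
= 913 * 912 / 2
= 832656 / 2
= 416328


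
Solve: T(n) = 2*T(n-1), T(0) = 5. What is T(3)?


Unrolling:
T(3) = 2*T(2) = 2^2*T(1) = ... = 2^3*T(0)
= 2^3 * 5
= 8 * 5 = 40


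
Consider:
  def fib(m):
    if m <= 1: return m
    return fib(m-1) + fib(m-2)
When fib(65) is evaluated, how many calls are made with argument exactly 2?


Let N(m) = number of times fib(m) is called while evaluating fib(65).
N(65) = 1 (the initial call).
N(64) = 1 (only fib(65) calls it).
For 1 <= m <= 63: fib(m) is called by fib(m+1) and fib(m+2), so
  N(m) = N(m+1) + N(m+2).
fib(0) is called only by fib(2), so N(0) = N(2).
Walk down from m=65:
  N(65)=1, N(64)=1, N(63)=2, N(62)=3, N(61)=5, N(60)=8, N(59)=13, N(58)=21, N(57)=34, N(56)=55, N(55)=89, N(54)=144, N(53)=233, N(52)=377, N(51)=610, N(50)=987, N(49)=1597, N(48)=2584, N(47)=4181, N(46)=6765, N(45)=10946, N(44)=17711, N(43)=28657, N(42)=46368, N(41)=75025, N(40)=121393, N(39)=196418, N(38)=317811, N(37)=514229, N(36)=832040, N(35)=1346269, N(34)=2178309, N(33)=3524578, N(32)=5702887, N(31)=9227465, N(30)=14930352, N(29)=24157817, N(28)=39088169, N(27)=63245986, N(26)=102334155, N(25)=165580141, N(24)=267914296, N(23)=433494437, N(22)=701408733, N(21)=1134903170, N(20)=1836311903, N(19)=2971215073, N(18)=4807526976, N(17)=7778742049, N(16)=12586269025, N(15)=20365011074, N(14)=32951280099, N(13)=53316291173, N(12)=86267571272, N(11)=139583862445, N(10)=225851433717, N(9)=365435296162, N(8)=591286729879, N(7)=956722026041, N(6)=1548008755920, N(5)=2504730781961, N(4)=4052739537881, N(3)=6557470319842, N(2)=10610209857723
N(2) = 10610209857723


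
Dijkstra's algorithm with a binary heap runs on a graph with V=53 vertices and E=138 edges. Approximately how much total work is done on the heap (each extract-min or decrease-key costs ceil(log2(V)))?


Dijkstra with a binary heap: each vertex is extracted once, each edge may relax once.
Each heap operation costs O(log V).
V + E = 53 + 138 = 191
ceil(log2(53)) = 6 (since 2^5 = 32 < 53 <= 64 = 2^6)
Total heap work = (V+E) * ceil(log2(V)) = 191 * 6 = 1146


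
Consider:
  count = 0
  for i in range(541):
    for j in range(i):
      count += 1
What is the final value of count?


For each i, the inner loop runs i times:
  i=0: inner runs 0 times
  i=1: inner runs 1 time
  i=2: inner runs 2 times
  i=3: inner runs 3 times
  i=4: inner runs 4 times
  i=5: inner runs 5 times
  i=6: inner runs 6 times
  i=7: inner runs 7 times
  ...
Total = 0 + 1 + 2 + ... + 540 = 541*(541-1)/2 = 146070


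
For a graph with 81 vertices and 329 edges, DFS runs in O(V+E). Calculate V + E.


A full DFS traversal visits each vertex once and examines each edge once.
V = 81
E = 329
Sum = 81 + 329 = 410


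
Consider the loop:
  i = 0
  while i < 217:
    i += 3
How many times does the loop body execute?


Starting at i = 0, each iteration adds 3.
Iterations until i >= 217:
  Iteration 1: i = 0 -> i = 3
  Iteration 2: i = 3 -> i = 6
  Iteration 3: i = 6 -> i = 9
  Iteration 4: i = 9 -> i = 12
  Iteration 5: i = 12 -> i = 15
  Iteration 6: i = 15 -> i = 18
  Iteration 7: i = 18 -> i = 21
  Iteration 8: i = 21 -> i = 24
  ... continuing ...
Total iterations = ceil(217/3) = 73


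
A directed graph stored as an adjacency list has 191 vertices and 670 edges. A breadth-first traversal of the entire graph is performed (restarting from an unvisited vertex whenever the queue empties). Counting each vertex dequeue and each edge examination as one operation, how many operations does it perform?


A full BFS traversal dequeues each vertex once and examines each edge once.
Vertex visits: 191
Edge visits: 670
V + E = 191 + 670 = 861


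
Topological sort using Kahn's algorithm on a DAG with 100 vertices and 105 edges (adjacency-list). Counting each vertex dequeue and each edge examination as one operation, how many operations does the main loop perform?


Kahn's algorithm:
  1. Compute in-degrees: O(V + E)
  2. Process queue: each vertex dequeued once (O(V))
     each edge examined once (O(E))
Total = V + E = 100 + 105 = 205


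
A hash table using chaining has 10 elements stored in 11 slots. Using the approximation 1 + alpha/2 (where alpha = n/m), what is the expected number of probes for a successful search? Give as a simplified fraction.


Load factor alpha = n/m = 10/11
Expected probes = 1 + alpha/2 = 1 + 10/(2*11)
= 1 + 10/22
= 22/22 + 10/22
= 32/22
Simplify: 16/11


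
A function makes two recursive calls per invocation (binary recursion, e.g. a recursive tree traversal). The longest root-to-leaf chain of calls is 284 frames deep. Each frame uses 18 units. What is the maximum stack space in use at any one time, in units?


Binary recursion: the two calls run one after the other, so only one root-to-leaf chain of frames is on the stack at a time.
Maximum depth (longest chain) = 284 frames
Each frame = 18 units
Max stack space = 284 * 18 = 5112


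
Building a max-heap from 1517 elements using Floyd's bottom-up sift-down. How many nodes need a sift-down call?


In a heap of 1517 elements (0-indexed array):
  Last element index: 1516
  Parent of last element: floor((1516 - 1) / 2) = 757
  Internal nodes: indices 0 to 757
  Count = floor(1517/2) = 758


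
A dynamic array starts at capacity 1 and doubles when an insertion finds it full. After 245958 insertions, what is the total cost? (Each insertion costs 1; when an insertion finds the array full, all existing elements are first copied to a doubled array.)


Insertion cost: 245958 (one per element)
Resizes occur just before inserting elements 2, 3, 5, 9, ...
Elements copied at each resize: 1 + 2 + 4 + 8 + 16 + 32 + 64 + 128 + 256 + 512 + 1024 + 2048 + 4096 + 8192 + 16384 + 32768 + 65536 + 131072
Sum of copies = 262143 (geometric series: 2^k - 1)
Total = 245958 + 262143 = 508101


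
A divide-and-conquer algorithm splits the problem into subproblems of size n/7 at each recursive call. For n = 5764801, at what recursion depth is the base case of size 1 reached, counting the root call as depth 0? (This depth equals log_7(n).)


At each depth, the problem size is divided by 7:
  Depth 0: problem size = 5764801
  Depth 1: problem size = 823543
  Depth 2: problem size = 117649
  Depth 3: problem size = 16807
  Depth 4: problem size = 2401
  Depth 5: problem size = 343
  Depth 6: problem size = 49
  Depth 7: problem size = 7
  Depth 8: problem size = 1 (base case)
The base case is reached at depth log_7(5764801) = 8 (the tree has 9 levels counting depth 0, but the depth asked for is 8).
Recursion depth = 8


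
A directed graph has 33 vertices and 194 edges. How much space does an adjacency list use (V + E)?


Adjacency list: one list head per vertex + one entry per edge
Vertex heads: 33
Edge entries: 194
Total = 33 + 194 = 227


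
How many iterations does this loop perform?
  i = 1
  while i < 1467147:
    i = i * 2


The loop variable doubles each iteration:
i = 1 -> 2 -> 4 -> 8 -> 16 -> 32 -> 64 -> 128 -> 256 -> 512 -> 1024 -> 2048 -> 4096 -> 8192 -> 16384 -> 32768 -> 65536 -> 131072 -> 262144 -> 524288 -> 1048576 -> 2097152 (stop, 2097152 >= 1467147)
Number of doublings = ceil(log2(1467147)) = 21


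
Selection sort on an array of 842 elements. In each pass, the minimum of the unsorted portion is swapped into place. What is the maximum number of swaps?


Selection sort performs one swap per pass:
  Pass 1: find min in positions 0 to 841, swap with position 0
  Pass 2: find min in positions 1 to 841, swap with position 1
  Pass 3: find min in positions 2 to 841, swap with position 2
  Pass 4: find min in positions 3 to 841, swap with position 3
  Pass 5: find min in positions 4 to 841, swap with position 4
  ... (836 more passes)
Total passes (and swaps) = n - 1 = 842 - 1 = 841


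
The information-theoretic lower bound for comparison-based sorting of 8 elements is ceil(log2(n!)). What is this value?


A binary decision tree of height h has at most 2^h leaves and needs at least n! of them, so h >= ceil(log2(n!)).
Compute 8! as a running product:
  x2 = 2, x3 = 6, x4 = 24, x5 = 120
  x6 = 720, x7 = 5040, x8 = 40320
8! = 40320
Bracket between powers of 2:
  2^15 = 32768 < 40320 <= 65536 = 2^16
So ceil(log2(8!)) = 16


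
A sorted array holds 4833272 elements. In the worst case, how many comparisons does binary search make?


Halving sequence: 4833272 -> 2416636 -> 1208318 -> 604159 -> 302079 -> 151039 -> 75519 -> 37759 -> 18879 -> 9439 -> 4719 -> 2359 -> 1179 -> 589 -> 294 -> 147 -> 73 -> 36 -> 18 -> 9 -> 4 -> 2 -> 1
Number of halvings = 22
Max comparisons = 22 + 1 = 23


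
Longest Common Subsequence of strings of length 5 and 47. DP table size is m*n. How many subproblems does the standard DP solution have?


DP table indexed by positions in both strings.
First string: 5 positions
Second string: 47 positions
Total = 5 * 47 = 235


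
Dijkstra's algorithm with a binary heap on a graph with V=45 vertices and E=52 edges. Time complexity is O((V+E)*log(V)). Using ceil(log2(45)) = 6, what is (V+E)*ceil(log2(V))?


Dijkstra with a binary heap: each vertex is extracted once, each edge may relax once.
Each heap operation costs O(log V).
V + E = 45 + 52 = 97
ceil(log2(45)) = 6 (since 2^5 = 32 < 45 <= 64 = 2^6)
Total heap work = (V+E) * ceil(log2(V)) = 97 * 6 = 582


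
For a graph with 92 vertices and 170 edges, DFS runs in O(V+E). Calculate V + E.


A full DFS traversal visits each vertex once and examines each edge once.
V = 92
E = 170
Sum = 92 + 170 = 262


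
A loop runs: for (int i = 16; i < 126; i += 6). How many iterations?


Loop starts at i = 16, increments by 6, stops when i >= 126.
Number of iterations = ceil((126 - 16) / 6)
= ceil(110 / 6)
= 19


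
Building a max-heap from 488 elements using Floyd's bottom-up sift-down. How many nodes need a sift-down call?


In a heap of 488 elements (0-indexed array):
  Last element index: 487
  Parent of last element: floor((487 - 1) / 2) = 243
  Internal nodes: indices 0 to 243
  Count = floor(488/2) = 244


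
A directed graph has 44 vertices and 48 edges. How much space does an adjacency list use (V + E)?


Adjacency list: one list head per vertex + one entry per edge
Vertex heads: 44
Edge entries: 48
Total = 44 + 48 = 92


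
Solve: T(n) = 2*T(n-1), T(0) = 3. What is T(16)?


Unrolling:
T(16) = 2*T(15) = 2^2*T(14) = ... = 2^16*T(0)
= 2^16 * 3
= 65536 * 3 = 196608


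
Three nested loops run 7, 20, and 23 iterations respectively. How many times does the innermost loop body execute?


Loop 1 (outermost): 7 iterations
Loop 2 (middle): 20 iterations per outer
Loop 3 (innermost): 23 iterations per middle
Total = 7 * 20 * 23 = 3220


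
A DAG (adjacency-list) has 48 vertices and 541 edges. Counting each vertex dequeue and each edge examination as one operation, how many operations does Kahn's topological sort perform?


V = 48 (vertex processing)
E = 541 (edge processing)
V + E = 48 + 541 = 589


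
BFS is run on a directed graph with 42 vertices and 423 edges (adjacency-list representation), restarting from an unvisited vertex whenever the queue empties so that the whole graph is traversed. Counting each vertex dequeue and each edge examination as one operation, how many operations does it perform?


A full BFS traversal dequeues each vertex exactly once and examines each directed edge exactly once.
V = 42 (vertex processing cost)
E = 423 (edge examination cost)
Total operations proportional to V + E = 42 + 423 = 465


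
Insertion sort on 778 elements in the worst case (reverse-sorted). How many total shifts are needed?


In the worst case (reverse-sorted), each element shifts past all previous:
  Element 1: 1 shifts
  Element 2: 2 shifts
  Element 3: 3 shifts
  Element 4: 4 shifts
  Element 5: 5 shifts
  ...
  Element 777: 777 shifts
Total = 1 + 2 + ... + 777
= 778*(778-1)/2 = 302253


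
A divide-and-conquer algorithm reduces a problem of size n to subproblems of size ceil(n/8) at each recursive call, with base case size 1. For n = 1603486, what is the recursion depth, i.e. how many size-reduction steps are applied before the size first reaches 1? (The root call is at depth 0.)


Each step divides the size by 8 (rounding up); after k steps the size is ceil(n/8^k), which equals 1 exactly when 8^k >= n.
So the depth is the smallest k with 8^k >= 1603486, i.e. ceil(log_8(1603486)).
8^6 = 262144 < 1603486 <= 2097152 = 8^7
Recursion depth = 7


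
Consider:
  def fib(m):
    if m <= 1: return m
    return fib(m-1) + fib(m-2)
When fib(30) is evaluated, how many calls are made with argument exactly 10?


Let N(m) = number of times fib(m) is called while evaluating fib(30).
N(30) = 1 (the initial call).
N(29) = 1 (only fib(30) calls it).
For 1 <= m <= 28: fib(m) is called by fib(m+1) and fib(m+2), so
  N(m) = N(m+1) + N(m+2).
fib(0) is called only by fib(2), so N(0) = N(2).
Walk down from m=30:
  N(30)=1, N(29)=1, N(28)=2, N(27)=3, N(26)=5, N(25)=8, N(24)=13, N(23)=21, N(22)=34, N(21)=55, N(20)=89, N(19)=144, N(18)=233, N(17)=377, N(16)=610, N(15)=987, N(14)=1597, N(13)=2584, N(12)=4181, N(11)=6765, N(10)=10946
N(10) = 10946


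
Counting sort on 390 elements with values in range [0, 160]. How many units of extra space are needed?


Output array size: 390 (to store sorted result)
Count array size: 161 (one slot per possible value, range 0 to 160)
Total extra space = 390 + 161 = 551


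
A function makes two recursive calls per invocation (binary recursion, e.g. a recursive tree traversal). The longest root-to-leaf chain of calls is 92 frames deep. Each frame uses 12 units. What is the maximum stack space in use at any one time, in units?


Binary recursion: the two calls run one after the other, so only one root-to-leaf chain of frames is on the stack at a time.
Maximum depth (longest chain) = 92 frames
Each frame = 12 units
Max stack space = 92 * 12 = 1104


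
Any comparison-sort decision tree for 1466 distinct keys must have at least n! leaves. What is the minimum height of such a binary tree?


A binary decision tree of height h has at most 2^h leaves and needs at least n! of them, so h >= ceil(log2(n!)).
1466! is far too large to multiply out, so use Stirling's series:
  ln(n!) ~ n ln n - n + (1/2) ln(2 pi n) + 1/(12n)  (error below 1/(360 n^3), negligible here)
  ln(1466) = 7.2902929
  n ln n = 1466 * 7.2902929 = 10687.5694
  (1/2) ln(2 pi * 1466) = (1/2) ln(9211.1497) = 4.5641
  1/(12*1466) = 0.0001
  ln(1466!) ~ 10687.5694 - 1466 + 4.5641 + 0.0001 = 9226.1336
Convert to base 2: log2(1466!) = 9226.1336 / ln 2 = 9226.1336 / 0.69314718 = 13310.4972
ceil(13310.4972) = 13311


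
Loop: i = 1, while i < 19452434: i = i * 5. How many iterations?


i multiplies by 5 each step:
i = 1 -> 5 -> 25 -> 125 -> 625 -> 3125 -> 15625 -> 78125 -> 390625 -> 1953125 -> 9765625 -> 48828125 (stop)
Iterations = ceil(log_5(19452434)) = 11


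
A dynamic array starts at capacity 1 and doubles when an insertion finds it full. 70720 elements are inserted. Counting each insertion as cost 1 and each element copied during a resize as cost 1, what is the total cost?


n = 70720
Insertion costs: 70720
Resizes copy 1, 2, 4, ... up to the largest power of 2 that is <= n-1 = 70719, i.e. 65536.
Copy costs = 1 + 2 + 4 + 8 + 16 + 32 + 64 + 128 + 256 + 512 + 1024 + 2048 + 4096 + 8192 + 16384 + 32768 + 65536 = 131071
Total = 70720 + 131071 = 201791


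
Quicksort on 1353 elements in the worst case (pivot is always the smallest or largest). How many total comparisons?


In the worst case, each partition step picks the worst pivot:
  Partition 1: 1352 comparisons (n-1 elements to compare)
  Partition 2: 1351 comparisons
  Partition 3: 1350 comparisons
  Partition 4: 1349 comparisons
  Partition 5: 1348 comparisons
  ...
  Last partition: 0 comparisons
Total = (n-1) + (n-2) + ... + 1 + 0 = n*(n-1)/2
= 1353*1352/2 = 914628


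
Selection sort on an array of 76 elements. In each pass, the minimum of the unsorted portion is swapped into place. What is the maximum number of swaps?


Selection sort performs one swap per pass:
  Pass 1: find min in positions 0 to 75, swap with position 0
  Pass 2: find min in positions 1 to 75, swap with position 1
  Pass 3: find min in positions 2 to 75, swap with position 2
  Pass 4: find min in positions 3 to 75, swap with position 3
  Pass 5: find min in positions 4 to 75, swap with position 4
  ... (70 more passes)
Total passes (and swaps) = n - 1 = 76 - 1 = 75


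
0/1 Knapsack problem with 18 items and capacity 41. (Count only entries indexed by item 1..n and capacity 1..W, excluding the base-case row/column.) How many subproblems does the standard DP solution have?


The DP table is indexed by (item, capacity).
Rows: 18 items
Columns: 41 capacity values (1 to W)
Total subproblems = 18 * 41 = 738


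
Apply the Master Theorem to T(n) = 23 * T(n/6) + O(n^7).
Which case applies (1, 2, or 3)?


The Master Theorem: T(n) = a*T(n/b) + O(n^c)
  a = 23, b = 6, c = 7
log_b(a) = log_6(23) ~ 1.75
Compare b^c with a: 6^7 = 279936 > 23, so c > log_b(a).
Since c > log_b(a), Case 3 applies.
T(n) = O(n^7)
Master Theorem case = 3


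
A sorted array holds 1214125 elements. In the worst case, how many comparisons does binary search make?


Halving sequence: 1214125 -> 607062 -> 303531 -> 151765 -> 75882 -> 37941 -> 18970 -> 9485 -> 4742 -> 2371 -> 1185 -> 592 -> 296 -> 148 -> 74 -> 37 -> 18 -> 9 -> 4 -> 2 -> 1
Number of halvings = 20
Max comparisons = 20 + 1 = 21


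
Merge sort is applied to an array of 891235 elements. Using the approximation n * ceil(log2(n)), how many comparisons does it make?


Merge sort divides the array into halves recursively.
Number of levels = ceil(log2(891235)) = 20
At each level, approximately n = 891235 comparisons are needed for merging.
Total comparisons ~ n * ceil(log2(n)) = 891235 * 20 = 17824700


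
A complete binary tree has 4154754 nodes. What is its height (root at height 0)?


In a complete binary tree, level k holds nodes 2^k .. 2^(k+1)-1 (1-indexed).
Height = floor(log2(n)) = floor(log2(4154754)) = 21
Check: 2^21 = 2097152 <= 4154754 < 4194304 = 2^22


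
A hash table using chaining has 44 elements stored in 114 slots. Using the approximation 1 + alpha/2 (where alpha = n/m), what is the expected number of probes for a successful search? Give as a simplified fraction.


Load factor alpha = n/m = 44/114
Expected probes = 1 + alpha/2 = 1 + 44/(2*114)
= 1 + 44/228
= 228/228 + 44/228
= 272/228
Simplify: 68/57


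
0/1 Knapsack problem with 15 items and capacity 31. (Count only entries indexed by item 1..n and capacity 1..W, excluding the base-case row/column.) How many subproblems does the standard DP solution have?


The DP table is indexed by (item, capacity).
Rows: 15 items
Columns: 31 capacity values (1 to W)
Total subproblems = 15 * 31 = 465


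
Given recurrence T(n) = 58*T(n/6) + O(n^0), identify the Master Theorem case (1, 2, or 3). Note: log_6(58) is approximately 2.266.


Master Theorem parameters: a=58, b=6, c=0
log_b(a) = 2.266
Compare b^c with a: 6^0 = 1 < 58, so c < log_b(a).
Comparing c=0 vs log_b(a)=2.266:
0 < 2.266 => Case 1
Result: T(n) = O(n^(log_6 58)) ~ O(n^2.266)
Master Theorem case = 1


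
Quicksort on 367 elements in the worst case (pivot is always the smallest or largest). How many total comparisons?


In the worst case, each partition step picks the worst pivot:
  Partition 1: 366 comparisons (n-1 elements to compare)
  Partition 2: 365 comparisons
  Partition 3: 364 comparisons
  Partition 4: 363 comparisons
  Partition 5: 362 comparisons
  ...
  Last partition: 0 comparisons
Total = (n-1) + (n-2) + ... + 1 + 0 = n*(n-1)/2
= 367*366/2 = 67161


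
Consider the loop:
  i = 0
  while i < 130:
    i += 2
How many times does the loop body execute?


Starting at i = 0, each iteration adds 2.
Iterations until i >= 130:
  Iteration 1: i = 0 -> i = 2
  Iteration 2: i = 2 -> i = 4
  Iteration 3: i = 4 -> i = 6
  Iteration 4: i = 6 -> i = 8
  Iteration 5: i = 8 -> i = 10
  Iteration 6: i = 10 -> i = 12
  Iteration 7: i = 12 -> i = 14
  Iteration 8: i = 14 -> i = 16
  ... continuing ...
Total iterations = ceil(130/2) = 65


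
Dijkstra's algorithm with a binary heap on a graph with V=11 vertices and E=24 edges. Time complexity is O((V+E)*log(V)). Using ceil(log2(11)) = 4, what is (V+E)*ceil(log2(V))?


Dijkstra with a binary heap: each vertex is extracted once, each edge may relax once.
Each heap operation costs O(log V).
V + E = 11 + 24 = 35
ceil(log2(11)) = 4 (since 2^3 = 8 < 11 <= 16 = 2^4)
Total heap work = (V+E) * ceil(log2(V)) = 35 * 4 = 140


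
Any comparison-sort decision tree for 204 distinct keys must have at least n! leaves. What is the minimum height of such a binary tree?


A binary decision tree of height h has at most 2^h leaves and needs at least n! of them, so h >= ceil(log2(n!)).
204! is far too large to multiply out, so use Stirling's series:
  ln(n!) ~ n ln n - n + (1/2) ln(2 pi n) + 1/(12n)  (error below 1/(360 n^3), negligible here)
  ln(204) = 5.3181200
  n ln n = 204 * 5.3181200 = 1084.8965
  (1/2) ln(2 pi * 204) = (1/2) ln(1281.7698) = 3.5780
  1/(12*204) = 0.0004
  ln(204!) ~ 1084.8965 - 204 + 3.5780 + 0.0004 = 884.4749
Convert to base 2: log2(204!) = 884.4749 / ln 2 = 884.4749 / 0.69314718 = 1276.0276
ceil(1276.0276) = 1277


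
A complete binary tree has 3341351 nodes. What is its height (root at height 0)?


In a complete binary tree, level k holds nodes 2^k .. 2^(k+1)-1 (1-indexed).
Height = floor(log2(n)) = floor(log2(3341351)) = 21
Check: 2^21 = 2097152 <= 3341351 < 4194304 = 2^22


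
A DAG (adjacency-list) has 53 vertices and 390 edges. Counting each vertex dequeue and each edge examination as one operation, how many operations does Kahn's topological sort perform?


V = 53 (vertex processing)
E = 390 (edge processing)
V + E = 53 + 390 = 443


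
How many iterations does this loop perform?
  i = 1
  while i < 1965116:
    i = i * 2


The loop variable doubles each iteration:
i = 1 -> 2 -> 4 -> 8 -> 16 -> 32 -> 64 -> 128 -> 256 -> 512 -> 1024 -> 2048 -> 4096 -> 8192 -> 16384 -> 32768 -> 65536 -> 131072 -> 262144 -> 524288 -> 1048576 -> 2097152 (stop, 2097152 >= 1965116)
Number of doublings = ceil(log2(1965116)) = 21


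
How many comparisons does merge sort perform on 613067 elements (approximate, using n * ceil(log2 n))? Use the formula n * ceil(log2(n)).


Recursion depth: ceil(log2(613067)) = 20
Each recursion level merges n = 613067 elements
Total = 613067 * 20 = 12261340


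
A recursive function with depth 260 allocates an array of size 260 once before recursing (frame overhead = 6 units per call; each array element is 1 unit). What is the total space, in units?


Array allocation: 260 units (allocated once)
Stack frames: 260 deep * 6 per frame = 1560 units
Total = 260 + 1560 = 1820


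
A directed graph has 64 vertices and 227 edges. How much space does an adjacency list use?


Adjacency list: one list head per vertex + one entry per edge
Vertex heads: 64
Edge entries: 227
Total = 64 + 227 = 291


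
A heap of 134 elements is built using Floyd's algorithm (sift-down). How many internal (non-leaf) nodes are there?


Leaf nodes occupy roughly half the array.
Sift-down is called for each internal node, starting from the last one.
Internal nodes = floor(n/2) = floor(134/2) = 67


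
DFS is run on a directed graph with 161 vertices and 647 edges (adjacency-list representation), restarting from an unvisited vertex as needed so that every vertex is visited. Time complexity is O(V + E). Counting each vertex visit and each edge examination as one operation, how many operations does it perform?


A full DFS traversal processes each vertex exactly once (push/pop on stack).
Each directed edge is examined once.
V = 161, E = 647
V + E = 808


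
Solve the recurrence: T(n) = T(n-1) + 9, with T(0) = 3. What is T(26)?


Unrolling the recurrence:
T(26) = T(25) + 9
       = T(24) + 9 + 9
       = T(23) + 9*3
       ...
       = T(0) + 9*26
       = 3 + 234 = 237


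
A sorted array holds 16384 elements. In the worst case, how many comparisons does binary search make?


Halving sequence: 16384 -> 8192 -> 4096 -> 2048 -> 1024 -> 512 -> 256 -> 128 -> 64 -> 32 -> 16 -> 8 -> 4 -> 2 -> 1
Number of halvings = 14
Max comparisons = 14 + 1 = 15


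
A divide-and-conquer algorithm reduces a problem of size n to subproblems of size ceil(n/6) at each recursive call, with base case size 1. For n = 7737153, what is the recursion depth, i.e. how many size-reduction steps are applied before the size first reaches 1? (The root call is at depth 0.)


Each step divides the size by 6 (rounding up); after k steps the size is ceil(n/6^k), which equals 1 exactly when 6^k >= n.
So the depth is the smallest k with 6^k >= 7737153, i.e. ceil(log_6(7737153)).
6^8 = 1679616 < 7737153 <= 10077696 = 6^9
Recursion depth = 9


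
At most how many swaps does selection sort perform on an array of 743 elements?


Each of the 742 passes places one element in its final position.
Pass 1: swap minimum into position 0
Pass 2: swap minimum of remaining into position 1
...
Pass 742: last two elements, one swap
Maximum swaps = 743 - 1 = 742


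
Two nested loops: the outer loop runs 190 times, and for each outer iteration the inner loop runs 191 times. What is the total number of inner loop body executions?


Outer loop: 190 iterations
Inner loop: 191 iterations per outer iteration
Total = 190 * 191 = 36290


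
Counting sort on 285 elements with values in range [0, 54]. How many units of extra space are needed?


Output array size: 285 (to store sorted result)
Count array size: 55 (one slot per possible value, range 0 to 54)
Total extra space = 285 + 55 = 340


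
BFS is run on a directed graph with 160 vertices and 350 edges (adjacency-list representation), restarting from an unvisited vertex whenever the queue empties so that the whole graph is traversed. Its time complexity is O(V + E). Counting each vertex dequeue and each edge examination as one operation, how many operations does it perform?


A full BFS traversal dequeues each vertex exactly once and examines each directed edge exactly once.
V = 160 (vertex processing cost)
E = 350 (edge examination cost)
Total operations proportional to V + E = 160 + 350 = 510


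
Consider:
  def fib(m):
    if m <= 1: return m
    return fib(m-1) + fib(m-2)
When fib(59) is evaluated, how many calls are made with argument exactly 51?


Let N(m) = number of times fib(m) is called while evaluating fib(59).
N(59) = 1 (the initial call).
N(58) = 1 (only fib(59) calls it).
For 1 <= m <= 57: fib(m) is called by fib(m+1) and fib(m+2), so
  N(m) = N(m+1) + N(m+2).
fib(0) is called only by fib(2), so N(0) = N(2).
Walk down from m=59:
  N(59)=1, N(58)=1, N(57)=2, N(56)=3, N(55)=5, N(54)=8, N(53)=13, N(52)=21, N(51)=34
N(51) = 34


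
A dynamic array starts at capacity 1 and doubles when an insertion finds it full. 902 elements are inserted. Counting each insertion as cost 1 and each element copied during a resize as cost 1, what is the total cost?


n = 902
Insertion costs: 902
Resizes copy 1, 2, 4, ... up to the largest power of 2 that is <= n-1 = 901, i.e. 512.
Copy costs = 1 + 2 + 4 + 8 + 16 + 32 + 64 + 128 + 256 + 512 = 1023
Total = 902 + 1023 = 1925


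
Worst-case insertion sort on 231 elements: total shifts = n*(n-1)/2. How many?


Sum of shifts = 1 + 2 + 3 + ... + 230
= 231 * 230 / 2
= 53130 / 2
= 26565


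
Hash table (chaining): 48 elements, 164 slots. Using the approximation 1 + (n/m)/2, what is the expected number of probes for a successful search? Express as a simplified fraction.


Computing expected probes:
alpha = 48/164
= 1 + alpha/2
= 1 + 48/(2*164)
= (2*164 + 48) / (2*164)
= 376/328 = 47/41


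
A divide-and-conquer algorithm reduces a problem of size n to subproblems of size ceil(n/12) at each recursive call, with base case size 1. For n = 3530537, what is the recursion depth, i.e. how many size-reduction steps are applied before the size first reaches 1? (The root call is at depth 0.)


Each step divides the size by 12 (rounding up); after k steps the size is ceil(n/12^k), which equals 1 exactly when 12^k >= n.
So the depth is the smallest k with 12^k >= 3530537, i.e. ceil(log_12(3530537)).
12^6 = 2985984 < 3530537 <= 35831808 = 12^7
Recursion depth = 7


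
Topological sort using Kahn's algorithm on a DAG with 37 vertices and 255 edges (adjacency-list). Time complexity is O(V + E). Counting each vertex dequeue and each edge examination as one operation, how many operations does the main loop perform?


Kahn's algorithm:
  1. Compute in-degrees: O(V + E)
  2. Process queue: each vertex dequeued once (O(V))
     each edge examined once (O(E))
Total = V + E = 37 + 255 = 292


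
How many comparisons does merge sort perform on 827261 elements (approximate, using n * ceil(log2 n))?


Recursion depth: ceil(log2(827261)) = 20
Each recursion level merges n = 827261 elements
Total = 827261 * 20 = 16545220


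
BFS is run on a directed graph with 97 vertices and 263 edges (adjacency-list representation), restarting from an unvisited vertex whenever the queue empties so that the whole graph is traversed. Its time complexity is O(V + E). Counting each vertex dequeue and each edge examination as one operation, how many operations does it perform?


A full BFS traversal dequeues each vertex exactly once and examines each directed edge exactly once.
V = 97 (vertex processing cost)
E = 263 (edge examination cost)
Total operations proportional to V + E = 97 + 263 = 360


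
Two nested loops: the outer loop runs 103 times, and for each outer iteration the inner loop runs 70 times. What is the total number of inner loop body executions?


Outer loop: 103 iterations
Inner loop: 70 iterations per outer iteration
Total = 103 * 70 = 7210


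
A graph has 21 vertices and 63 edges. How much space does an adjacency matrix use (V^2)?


Adjacency matrix: V x V grid of entries
Space = V^2 = 21^2 = 21 * 21 = 441


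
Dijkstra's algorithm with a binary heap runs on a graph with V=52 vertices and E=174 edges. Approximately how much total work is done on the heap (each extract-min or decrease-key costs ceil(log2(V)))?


Dijkstra with a binary heap: each vertex is extracted once, each edge may relax once.
Each heap operation costs O(log V).
V + E = 52 + 174 = 226
ceil(log2(52)) = 6 (since 2^5 = 32 < 52 <= 64 = 2^6)
Total heap work = (V+E) * ceil(log2(V)) = 226 * 6 = 1356


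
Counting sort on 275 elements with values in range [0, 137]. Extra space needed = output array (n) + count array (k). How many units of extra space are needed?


Output array size: 275 (to store sorted result)
Count array size: 138 (one slot per possible value, range 0 to 137)
Total extra space = 275 + 138 = 413


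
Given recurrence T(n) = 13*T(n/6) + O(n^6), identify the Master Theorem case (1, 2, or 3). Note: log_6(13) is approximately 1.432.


Master Theorem parameters: a=13, b=6, c=6
log_b(a) = 1.432
Compare b^c with a: 6^6 = 46656 > 13, so c > log_b(a).
Comparing c=6 vs log_b(a)=1.432:
6 > 1.432 => Case 3
Result: T(n) = O(n^6)
Master Theorem case = 3


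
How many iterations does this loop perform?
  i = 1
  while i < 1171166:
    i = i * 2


The loop variable doubles each iteration:
i = 1 -> 2 -> 4 -> 8 -> 16 -> 32 -> 64 -> 128 -> 256 -> 512 -> 1024 -> 2048 -> 4096 -> 8192 -> 16384 -> 32768 -> 65536 -> 131072 -> 262144 -> 524288 -> 1048576 -> 2097152 (stop, 2097152 >= 1171166)
Number of doublings = ceil(log2(1171166)) = 21


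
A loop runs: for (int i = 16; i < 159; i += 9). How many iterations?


Loop starts at i = 16, increments by 9, stops when i >= 159.
Number of iterations = ceil((159 - 16) / 9)
= ceil(143 / 9)
= 16


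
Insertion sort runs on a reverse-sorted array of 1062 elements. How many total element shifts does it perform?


Sum of shifts = 1 + 2 + 3 + ... + 1061
= 1062 * 1061 / 2
= 1126782 / 2
= 563391


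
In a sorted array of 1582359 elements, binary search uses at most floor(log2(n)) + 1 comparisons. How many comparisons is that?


Halving sequence: 1582359 -> 791179 -> 395589 -> 197794 -> 98897 -> 49448 -> 24724 -> 12362 -> 6181 -> 3090 -> 1545 -> 772 -> 386 -> 193 -> 96 -> 48 -> 24 -> 12 -> 6 -> 3 -> 1
Number of halvings = 20
Max comparisons = 20 + 1 = 21


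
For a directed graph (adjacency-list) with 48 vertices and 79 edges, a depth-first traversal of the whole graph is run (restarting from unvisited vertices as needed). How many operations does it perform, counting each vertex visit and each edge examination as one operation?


A full DFS traversal visits each vertex once and examines each edge once.
V = 48
E = 79
Sum = 48 + 79 = 127


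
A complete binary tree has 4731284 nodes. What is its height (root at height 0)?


In a complete binary tree, level k holds nodes 2^k .. 2^(k+1)-1 (1-indexed).
Height = floor(log2(n)) = floor(log2(4731284)) = 22
Check: 2^22 = 4194304 <= 4731284 < 8388608 = 2^23


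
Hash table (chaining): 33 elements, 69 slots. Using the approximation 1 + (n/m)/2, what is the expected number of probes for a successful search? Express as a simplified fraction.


Computing expected probes:
alpha = 33/69
= 1 + alpha/2
= 1 + 33/(2*69)
= (2*69 + 33) / (2*69)
= 171/138 = 57/46


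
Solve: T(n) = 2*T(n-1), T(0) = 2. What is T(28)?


Unrolling:
T(28) = 2*T(27) = 2^2*T(26) = ... = 2^28*T(0)
= 2^28 * 2
= 268435456 * 2 = 536870912


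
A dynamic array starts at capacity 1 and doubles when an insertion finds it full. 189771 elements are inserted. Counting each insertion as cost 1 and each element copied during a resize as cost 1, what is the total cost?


n = 189771
Insertion costs: 189771
Resizes copy 1, 2, 4, ... up to the largest power of 2 that is <= n-1 = 189770, i.e. 131072.
Copy costs = 1 + 2 + 4 + 8 + 16 + 32 + 64 + 128 + 256 + 512 + 1024 + 2048 + 4096 + 8192 + 16384 + 32768 + 65536 + 131072 = 262143
Total = 189771 + 262143 = 451914


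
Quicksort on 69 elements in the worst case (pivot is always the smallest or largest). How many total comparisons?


In the worst case, each partition step picks the worst pivot:
  Partition 1: 68 comparisons (n-1 elements to compare)
  Partition 2: 67 comparisons
  Partition 3: 66 comparisons
  Partition 4: 65 comparisons
  Partition 5: 64 comparisons
  ...
  Last partition: 0 comparisons
Total = (n-1) + (n-2) + ... + 1 + 0 = n*(n-1)/2
= 69*68/2 = 2346


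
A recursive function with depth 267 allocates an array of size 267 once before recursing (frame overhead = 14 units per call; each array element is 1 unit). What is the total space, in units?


Array allocation: 267 units (allocated once)
Stack frames: 267 deep * 14 per frame = 3738 units
Total = 267 + 3738 = 4005


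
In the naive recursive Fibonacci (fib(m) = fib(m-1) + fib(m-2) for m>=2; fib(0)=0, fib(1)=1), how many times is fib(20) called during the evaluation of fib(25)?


Let N(m) = number of times fib(m) is called while evaluating fib(25).
N(25) = 1 (the initial call).
N(24) = 1 (only fib(25) calls it).
For 1 <= m <= 23: fib(m) is called by fib(m+1) and fib(m+2), so
  N(m) = N(m+1) + N(m+2).
fib(0) is called only by fib(2), so N(0) = N(2).
Walk down from m=25:
  N(25)=1, N(24)=1, N(23)=2, N(22)=3, N(21)=5, N(20)=8
N(20) = 8


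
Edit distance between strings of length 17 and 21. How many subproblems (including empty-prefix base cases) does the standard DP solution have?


The table includes base cases (empty prefixes).
Rows: (m+1) = 18
Columns: (n+1) = 22
Total = 18 * 22 = 396


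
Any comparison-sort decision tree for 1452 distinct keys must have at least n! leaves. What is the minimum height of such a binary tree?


A binary decision tree of height h has at most 2^h leaves and needs at least n! of them, so h >= ceil(log2(n!)).
1452! is far too large to multiply out, so use Stirling's series:
  ln(n!) ~ n ln n - n + (1/2) ln(2 pi n) + 1/(12n)  (error below 1/(360 n^3), negligible here)
  ln(1452) = 7.2806972
  n ln n = 1452 * 7.2806972 = 10571.5723
  (1/2) ln(2 pi * 1452) = (1/2) ln(9123.1851) = 4.5593
  1/(12*1452) = 0.0001
  ln(1452!) ~ 10571.5723 - 1452 + 4.5593 + 0.0001 = 9124.1317
Convert to base 2: log2(1452!) = 9124.1317 / ln 2 = 9124.1317 / 0.69314718 = 13163.3396
ceil(13163.3396) = 13164
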